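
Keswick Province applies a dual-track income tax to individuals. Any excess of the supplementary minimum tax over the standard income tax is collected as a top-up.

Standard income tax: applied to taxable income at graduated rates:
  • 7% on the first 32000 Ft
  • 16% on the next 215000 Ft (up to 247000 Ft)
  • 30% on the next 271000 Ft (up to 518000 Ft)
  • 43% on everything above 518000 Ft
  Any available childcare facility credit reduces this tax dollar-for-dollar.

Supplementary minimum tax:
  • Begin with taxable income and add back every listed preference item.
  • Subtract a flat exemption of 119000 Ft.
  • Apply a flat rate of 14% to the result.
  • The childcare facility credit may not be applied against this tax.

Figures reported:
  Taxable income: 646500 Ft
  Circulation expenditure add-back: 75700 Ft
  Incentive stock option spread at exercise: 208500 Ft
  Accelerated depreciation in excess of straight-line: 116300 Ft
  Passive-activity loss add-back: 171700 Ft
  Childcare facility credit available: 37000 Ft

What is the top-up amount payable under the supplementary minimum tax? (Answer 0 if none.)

17763 Ft

Supplementary minimum tax:
  Adjusted income: 646500 Ft + 75700 Ft + 208500 Ft + 116300 Ft + 171700 Ft = 1218700 Ft
  Less exemption 119000 Ft → base 1099700 Ft
  1099700 Ft × 14% = 153958 Ft

Standard income tax:
  32000 Ft × 7% = 2240 Ft
  215000 Ft × 16% = 34400 Ft
  271000 Ft × 30% = 81300 Ft
  128500 Ft × 43% = 55255 Ft
  → 173195 Ft
  Less childcare facility credit 37000 Ft → 136195 Ft

Excess of supplementary minimum tax over standard income tax: 153958 Ft − 136195 Ft = 17763 Ft.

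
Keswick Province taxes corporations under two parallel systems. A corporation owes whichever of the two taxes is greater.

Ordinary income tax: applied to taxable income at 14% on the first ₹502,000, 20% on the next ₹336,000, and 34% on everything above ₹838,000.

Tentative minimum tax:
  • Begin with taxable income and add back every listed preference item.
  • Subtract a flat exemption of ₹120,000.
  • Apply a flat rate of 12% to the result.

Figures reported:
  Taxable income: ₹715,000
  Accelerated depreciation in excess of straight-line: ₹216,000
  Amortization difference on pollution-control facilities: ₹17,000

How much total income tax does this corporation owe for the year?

Ordinary income tax:
  ₹502,000 × 14% = ₹70,280
  ₹213,000 × 20% = ₹42,600
  → ₹112,880

Tentative minimum tax:
  Adjusted income: ₹715,000 + ₹216,000 + ₹17,000 = ₹948,000
  Less exemption ₹120,000 → base ₹828,000
  ₹828,000 × 12% = ₹99,360

₹112,880 > ₹99,360, so the ordinary income tax governs.

₹112,880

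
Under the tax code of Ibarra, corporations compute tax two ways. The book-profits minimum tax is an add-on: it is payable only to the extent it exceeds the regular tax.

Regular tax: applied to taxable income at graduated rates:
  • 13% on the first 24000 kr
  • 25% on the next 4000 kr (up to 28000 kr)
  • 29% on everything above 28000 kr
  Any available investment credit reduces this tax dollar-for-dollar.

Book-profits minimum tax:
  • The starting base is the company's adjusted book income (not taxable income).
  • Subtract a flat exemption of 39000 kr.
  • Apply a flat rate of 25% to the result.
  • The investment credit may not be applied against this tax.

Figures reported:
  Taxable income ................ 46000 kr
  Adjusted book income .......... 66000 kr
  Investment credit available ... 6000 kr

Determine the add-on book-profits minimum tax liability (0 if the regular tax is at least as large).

3410 kr

Book-profits minimum tax:
  Base (adjusted book income): 66000 kr
  Less exemption 39000 kr → base 27000 kr
  27000 kr × 25% = 6750 kr

Regular tax:
  24000 kr × 13% = 3120 kr
  4000 kr × 25% = 1000 kr
  18000 kr × 29% = 5220 kr
  → 9340 kr
  Less investment credit 6000 kr → 3340 kr

Excess of book-profits minimum tax over regular tax: 6750 kr − 3340 kr = 3410 kr.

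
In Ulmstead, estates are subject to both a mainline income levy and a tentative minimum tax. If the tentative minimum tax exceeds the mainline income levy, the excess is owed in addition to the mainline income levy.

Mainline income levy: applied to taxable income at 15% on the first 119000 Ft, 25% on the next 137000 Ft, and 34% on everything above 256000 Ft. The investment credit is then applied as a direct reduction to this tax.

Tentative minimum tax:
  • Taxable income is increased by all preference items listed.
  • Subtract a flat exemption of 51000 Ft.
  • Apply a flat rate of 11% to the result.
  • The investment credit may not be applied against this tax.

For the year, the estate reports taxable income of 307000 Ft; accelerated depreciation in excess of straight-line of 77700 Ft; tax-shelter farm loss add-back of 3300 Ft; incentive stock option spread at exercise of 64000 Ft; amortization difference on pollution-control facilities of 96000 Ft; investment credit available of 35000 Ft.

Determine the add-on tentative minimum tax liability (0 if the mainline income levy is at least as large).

Tentative minimum tax:
  Adjusted income: 307000 Ft + 77700 Ft + 3300 Ft + 64000 Ft + 96000 Ft = 548000 Ft
  Less exemption 51000 Ft → base 497000 Ft
  497000 Ft × 11% = 54670 Ft

Mainline income levy:
  119000 Ft × 15% = 17850 Ft
  137000 Ft × 25% = 34250 Ft
  51000 Ft × 34% = 17340 Ft
  → 69440 Ft
  Less investment credit 35000 Ft → 34440 Ft

Excess of tentative minimum tax over mainline income levy: 54670 Ft − 34440 Ft = 20230 Ft.

20230 Ft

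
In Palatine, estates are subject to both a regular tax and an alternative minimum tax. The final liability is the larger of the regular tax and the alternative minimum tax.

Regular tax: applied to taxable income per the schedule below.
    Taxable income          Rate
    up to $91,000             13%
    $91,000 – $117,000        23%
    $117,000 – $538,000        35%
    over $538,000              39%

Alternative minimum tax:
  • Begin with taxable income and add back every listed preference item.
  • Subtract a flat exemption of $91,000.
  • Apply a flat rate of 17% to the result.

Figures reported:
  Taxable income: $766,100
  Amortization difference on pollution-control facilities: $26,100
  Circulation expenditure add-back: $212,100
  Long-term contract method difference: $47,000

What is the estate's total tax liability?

$254,119

Alternative minimum tax:
  Adjusted income: $766,100 + $26,100 + $212,100 + $47,000 = $1,051,300
  Less exemption $91,000 → base $960,300
  $960,300 × 17% = $163,251

Regular tax:
  $91,000 × 13% = $11,830
  $26,000 × 23% = $5,980
  $421,000 × 35% = $147,350
  $228,100 × 39% = $88,959
  → $254,119

$254,119 > $163,251, so the regular tax governs.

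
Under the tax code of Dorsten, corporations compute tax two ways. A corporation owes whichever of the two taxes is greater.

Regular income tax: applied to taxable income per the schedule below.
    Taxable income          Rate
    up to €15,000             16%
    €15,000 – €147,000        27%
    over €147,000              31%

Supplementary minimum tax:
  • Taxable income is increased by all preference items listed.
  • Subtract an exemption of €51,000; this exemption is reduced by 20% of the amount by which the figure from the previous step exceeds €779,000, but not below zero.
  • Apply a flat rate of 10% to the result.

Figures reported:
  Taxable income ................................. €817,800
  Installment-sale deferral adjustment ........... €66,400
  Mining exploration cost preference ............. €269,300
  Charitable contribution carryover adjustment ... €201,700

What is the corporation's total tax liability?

€245,988

Regular income tax:
  €15,000 × 16% = €2,400
  €132,000 × 27% = €35,640
  €670,800 × 31% = €207,948
  → €245,988

Supplementary minimum tax:
  Adjusted income: €817,800 + €66,400 + €269,300 + €201,700 = €1,355,200
  Exemption: 20% × (€1,355,200 − €779,000) = €115,240 ≥ €51,000, so the exemption is fully phased out
  Base: €1,355,200 − €0 = €1,355,200
  €1,355,200 × 10% = €135,520

€245,988 > €135,520, so the regular income tax governs.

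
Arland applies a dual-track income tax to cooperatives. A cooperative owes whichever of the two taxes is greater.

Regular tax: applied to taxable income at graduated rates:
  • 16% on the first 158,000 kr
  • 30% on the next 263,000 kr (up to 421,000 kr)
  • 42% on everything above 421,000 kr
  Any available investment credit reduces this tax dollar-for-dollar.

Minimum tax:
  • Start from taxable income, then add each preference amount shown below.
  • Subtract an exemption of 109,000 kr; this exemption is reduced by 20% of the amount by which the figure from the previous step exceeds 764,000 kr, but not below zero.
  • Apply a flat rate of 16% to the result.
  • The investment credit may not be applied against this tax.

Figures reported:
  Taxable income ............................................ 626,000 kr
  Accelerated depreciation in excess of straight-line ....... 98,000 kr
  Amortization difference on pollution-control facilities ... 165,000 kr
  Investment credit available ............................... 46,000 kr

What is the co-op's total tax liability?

144,280 kr

Minimum tax:
  Adjusted income: 626,000 kr + 98,000 kr + 165,000 kr = 889,000 kr
  Exemption: 109,000 kr − 20% × (889,000 kr − 764,000 kr) = 109,000 kr − 25,000 kr = 84,000 kr
  Base: 889,000 kr − 84,000 kr = 805,000 kr
  805,000 kr × 16% = 128,800 kr

Regular tax:
  158,000 kr × 16% = 25,280 kr
  263,000 kr × 30% = 78,900 kr
  205,000 kr × 42% = 86,100 kr
  → 190,280 kr
  Less investment credit 46,000 kr → 144,280 kr

144,280 kr > 128,800 kr, so the regular tax governs.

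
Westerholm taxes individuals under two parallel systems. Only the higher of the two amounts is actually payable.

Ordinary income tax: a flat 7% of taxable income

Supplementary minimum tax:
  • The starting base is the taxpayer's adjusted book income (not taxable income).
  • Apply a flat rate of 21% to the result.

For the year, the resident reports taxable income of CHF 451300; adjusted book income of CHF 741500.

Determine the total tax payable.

CHF 155715

Supplementary minimum tax:
  Base (adjusted book income): CHF 741500
  CHF 741500 × 21% = CHF 155715

Ordinary income tax:
  CHF 451300 × 7% = CHF 31591

CHF 155715 > CHF 31591, so the supplementary minimum tax is the binding amount.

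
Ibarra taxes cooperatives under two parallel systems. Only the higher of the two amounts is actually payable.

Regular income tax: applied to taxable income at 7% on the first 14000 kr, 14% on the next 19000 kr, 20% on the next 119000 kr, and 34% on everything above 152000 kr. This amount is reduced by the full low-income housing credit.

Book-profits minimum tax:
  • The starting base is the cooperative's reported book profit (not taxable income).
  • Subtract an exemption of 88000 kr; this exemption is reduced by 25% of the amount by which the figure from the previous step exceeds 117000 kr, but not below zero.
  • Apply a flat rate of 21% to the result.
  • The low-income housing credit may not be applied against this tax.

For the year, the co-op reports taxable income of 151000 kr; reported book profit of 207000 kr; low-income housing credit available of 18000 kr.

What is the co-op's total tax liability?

29715 kr

Regular income tax:
  14000 kr × 7% = 980 kr
  19000 kr × 14% = 2660 kr
  118000 kr × 20% = 23600 kr
  → 27240 kr
  Less low-income housing credit 18000 kr → 9240 kr

Book-profits minimum tax:
  Base (reported book profit): 207000 kr
  Exemption: 88000 kr − 25% × (207000 kr − 117000 kr) = 88000 kr − 22500 kr = 65500 kr
  Base: 207000 kr − 65500 kr = 141500 kr
  141500 kr × 21% = 29715 kr

29715 kr > 9240 kr, so the book-profits minimum tax is the binding amount.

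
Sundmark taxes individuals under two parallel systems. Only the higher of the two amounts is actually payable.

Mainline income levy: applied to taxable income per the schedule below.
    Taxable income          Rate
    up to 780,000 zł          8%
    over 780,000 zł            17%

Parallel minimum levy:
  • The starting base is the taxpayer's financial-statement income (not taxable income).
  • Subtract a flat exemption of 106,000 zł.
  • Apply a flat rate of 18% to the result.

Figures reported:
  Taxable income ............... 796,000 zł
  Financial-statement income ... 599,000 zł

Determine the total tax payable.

Parallel minimum levy:
  Base (financial-statement income): 599,000 zł
  Less exemption 106,000 zł → base 493,000 zł
  493,000 zł × 18% = 88,740 zł

Mainline income levy:
  780,000 zł × 8% = 62,400 zł
  16,000 zł × 17% = 2,720 zł
  → 65,120 zł

88,740 zł > 65,120 zł, so the parallel minimum levy is the binding amount.

88,740 zł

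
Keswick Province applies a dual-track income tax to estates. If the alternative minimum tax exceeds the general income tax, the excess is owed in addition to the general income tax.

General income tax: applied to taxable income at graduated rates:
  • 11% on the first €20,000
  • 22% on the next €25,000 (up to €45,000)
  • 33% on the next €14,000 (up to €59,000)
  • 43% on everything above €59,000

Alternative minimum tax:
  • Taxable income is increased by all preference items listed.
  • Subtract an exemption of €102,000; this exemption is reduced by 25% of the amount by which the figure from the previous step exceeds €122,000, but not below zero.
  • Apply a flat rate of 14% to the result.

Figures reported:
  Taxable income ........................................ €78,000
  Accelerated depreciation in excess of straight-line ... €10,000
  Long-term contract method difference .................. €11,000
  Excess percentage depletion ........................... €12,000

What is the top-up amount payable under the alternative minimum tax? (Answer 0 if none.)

General income tax:
  €20,000 × 11% = €2,200
  €25,000 × 22% = €5,500
  €14,000 × 33% = €4,620
  €19,000 × 43% = €8,170
  → €20,490

Alternative minimum tax:
  Adjusted income: €78,000 + €10,000 + €11,000 + €12,000 = €111,000
  Exemption: €111,000 ≤ €122,000, so full €102,000 applies
  Base: €111,000 − €102,000 = €9,000
  €9,000 × 14% = €1,260

€1,260 ≤ €20,490, so no add-on is due.

€0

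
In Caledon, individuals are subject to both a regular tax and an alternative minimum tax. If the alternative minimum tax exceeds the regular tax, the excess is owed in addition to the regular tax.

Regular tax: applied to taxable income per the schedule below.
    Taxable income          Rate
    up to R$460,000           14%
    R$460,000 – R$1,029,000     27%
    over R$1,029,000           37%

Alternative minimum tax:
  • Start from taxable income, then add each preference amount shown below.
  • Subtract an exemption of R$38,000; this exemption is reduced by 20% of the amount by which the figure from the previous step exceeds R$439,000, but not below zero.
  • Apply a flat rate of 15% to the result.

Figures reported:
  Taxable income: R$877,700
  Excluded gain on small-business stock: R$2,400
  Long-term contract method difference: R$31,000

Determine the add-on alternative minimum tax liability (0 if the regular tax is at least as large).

R$0

Regular tax:
  R$460,000 × 14% = R$64,400
  R$417,700 × 27% = R$112,779
  → R$177,179

Alternative minimum tax:
  Adjusted income: R$877,700 + R$2,400 + R$31,000 = R$911,100
  Exemption: 20% × (R$911,100 − R$439,000) = R$94,420 ≥ R$38,000, so the exemption is fully phased out
  Base: R$911,100 − R$0 = R$911,100
  R$911,100 × 15% = R$136,665

R$136,665 ≤ R$177,179, so no add-on is due.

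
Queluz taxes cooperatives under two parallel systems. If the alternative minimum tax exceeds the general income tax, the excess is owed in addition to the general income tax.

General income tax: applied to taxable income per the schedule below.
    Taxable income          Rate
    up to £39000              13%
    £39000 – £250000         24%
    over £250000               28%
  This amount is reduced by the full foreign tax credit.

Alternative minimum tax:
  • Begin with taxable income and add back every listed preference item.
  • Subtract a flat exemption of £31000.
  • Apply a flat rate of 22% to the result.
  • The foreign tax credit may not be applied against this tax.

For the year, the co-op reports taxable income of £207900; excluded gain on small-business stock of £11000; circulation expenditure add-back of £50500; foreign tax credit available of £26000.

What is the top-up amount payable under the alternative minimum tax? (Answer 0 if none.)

General income tax:
  £39000 × 13% = £5070
  £168900 × 24% = £40536
  → £45606
  Less foreign tax credit £26000 → £19606

Alternative minimum tax:
  Adjusted income: £207900 + £11000 + £50500 = £269400
  Less exemption £31000 → base £238400
  £238400 × 22% = £52448

Excess of alternative minimum tax over general income tax: £52448 − £19606 = £32842.

£32842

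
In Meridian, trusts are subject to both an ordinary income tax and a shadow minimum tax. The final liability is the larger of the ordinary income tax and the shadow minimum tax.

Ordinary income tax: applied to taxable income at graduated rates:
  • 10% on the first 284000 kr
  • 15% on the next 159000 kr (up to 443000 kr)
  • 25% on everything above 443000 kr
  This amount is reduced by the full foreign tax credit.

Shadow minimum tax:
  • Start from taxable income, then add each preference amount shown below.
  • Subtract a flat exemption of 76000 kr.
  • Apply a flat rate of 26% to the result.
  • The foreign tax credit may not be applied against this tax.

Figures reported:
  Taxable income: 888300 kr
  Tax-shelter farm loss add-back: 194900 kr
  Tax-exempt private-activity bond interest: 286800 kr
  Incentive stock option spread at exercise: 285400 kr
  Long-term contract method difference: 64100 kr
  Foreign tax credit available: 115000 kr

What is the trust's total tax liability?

427310 kr

Shadow minimum tax:
  Adjusted income: 888300 kr + 194900 kr + 286800 kr + 285400 kr + 64100 kr = 1719500 kr
  Less exemption 76000 kr → base 1643500 kr
  1643500 kr × 26% = 427310 kr

Ordinary income tax:
  284000 kr × 10% = 28400 kr
  159000 kr × 15% = 23850 kr
  445300 kr × 25% = 111325 kr
  → 163575 kr
  Less foreign tax credit 115000 kr → 48575 kr

427310 kr > 48575 kr, so the shadow minimum tax is the binding amount.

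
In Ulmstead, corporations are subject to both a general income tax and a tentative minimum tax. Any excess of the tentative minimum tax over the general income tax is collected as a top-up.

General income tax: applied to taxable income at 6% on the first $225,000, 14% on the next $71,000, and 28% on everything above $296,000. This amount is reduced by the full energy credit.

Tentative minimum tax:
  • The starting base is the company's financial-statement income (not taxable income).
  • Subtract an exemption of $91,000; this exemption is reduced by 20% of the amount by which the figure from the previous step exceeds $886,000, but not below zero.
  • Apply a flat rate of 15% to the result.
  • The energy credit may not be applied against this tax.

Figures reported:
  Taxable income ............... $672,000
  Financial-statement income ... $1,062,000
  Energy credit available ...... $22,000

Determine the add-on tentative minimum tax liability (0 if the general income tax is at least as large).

General income tax:
  $225,000 × 6% = $13,500
  $71,000 × 14% = $9,940
  $376,000 × 28% = $105,280
  → $128,720
  Less energy credit $22,000 → $106,720

Tentative minimum tax:
  Base (financial-statement income): $1,062,000
  Exemption: $91,000 − 20% × ($1,062,000 − $886,000) = $91,000 − $35,200 = $55,800
  Base: $1,062,000 − $55,800 = $1,006,200
  $1,006,200 × 15% = $150,930

Excess of tentative minimum tax over general income tax: $150,930 − $106,720 = $44,210.

$44,210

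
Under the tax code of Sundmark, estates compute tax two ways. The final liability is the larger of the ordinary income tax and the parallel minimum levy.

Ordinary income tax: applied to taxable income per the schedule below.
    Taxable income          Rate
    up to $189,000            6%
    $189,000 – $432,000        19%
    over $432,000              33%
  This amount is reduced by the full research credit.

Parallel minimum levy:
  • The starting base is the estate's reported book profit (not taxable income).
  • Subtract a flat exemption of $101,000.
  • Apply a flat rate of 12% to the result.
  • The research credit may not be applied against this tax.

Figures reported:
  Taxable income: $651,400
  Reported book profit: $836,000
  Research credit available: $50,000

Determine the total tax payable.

$88,200

Ordinary income tax:
  $189,000 × 6% = $11,340
  $243,000 × 19% = $46,170
  $219,400 × 33% = $72,402
  → $129,912
  Less research credit $50,000 → $79,912

Parallel minimum levy:
  Base (reported book profit): $836,000
  Less exemption $101,000 → base $735,000
  $735,000 × 12% = $88,200

$88,200 > $79,912, so the parallel minimum levy is the binding amount.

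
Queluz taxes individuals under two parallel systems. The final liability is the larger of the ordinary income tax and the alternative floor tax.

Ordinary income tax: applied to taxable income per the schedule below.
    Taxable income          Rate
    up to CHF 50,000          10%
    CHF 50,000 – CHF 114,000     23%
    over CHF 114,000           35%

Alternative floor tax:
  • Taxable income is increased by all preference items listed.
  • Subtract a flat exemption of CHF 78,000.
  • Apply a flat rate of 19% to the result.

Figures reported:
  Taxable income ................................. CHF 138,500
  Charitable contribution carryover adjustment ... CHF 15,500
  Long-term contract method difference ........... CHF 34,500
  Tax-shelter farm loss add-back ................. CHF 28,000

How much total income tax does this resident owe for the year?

CHF 28,295

Ordinary income tax:
  CHF 50,000 × 10% = CHF 5,000
  CHF 64,000 × 23% = CHF 14,720
  CHF 24,500 × 35% = CHF 8,575
  → CHF 28,295

Alternative floor tax:
  Adjusted income: CHF 138,500 + CHF 15,500 + CHF 34,500 + CHF 28,000 = CHF 216,500
  Less exemption CHF 78,000 → base CHF 138,500
  CHF 138,500 × 19% = CHF 26,315

CHF 28,295 > CHF 26,315, so the ordinary income tax governs.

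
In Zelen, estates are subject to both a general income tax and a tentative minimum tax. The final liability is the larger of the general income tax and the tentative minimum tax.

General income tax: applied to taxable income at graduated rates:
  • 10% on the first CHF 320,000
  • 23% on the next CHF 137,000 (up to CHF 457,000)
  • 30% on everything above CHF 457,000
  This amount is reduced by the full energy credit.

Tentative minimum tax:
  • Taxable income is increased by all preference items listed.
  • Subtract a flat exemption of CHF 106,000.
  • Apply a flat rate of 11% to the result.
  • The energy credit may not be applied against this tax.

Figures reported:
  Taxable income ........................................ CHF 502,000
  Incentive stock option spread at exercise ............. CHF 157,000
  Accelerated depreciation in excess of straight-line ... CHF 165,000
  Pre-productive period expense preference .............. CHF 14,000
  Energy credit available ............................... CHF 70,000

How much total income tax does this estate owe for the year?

CHF 80,520

General income tax:
  CHF 320,000 × 10% = CHF 32,000
  CHF 137,000 × 23% = CHF 31,510
  CHF 45,000 × 30% = CHF 13,500
  → CHF 77,010
  Less energy credit CHF 70,000 → CHF 7,010

Tentative minimum tax:
  Adjusted income: CHF 502,000 + CHF 157,000 + CHF 165,000 + CHF 14,000 = CHF 838,000
  Less exemption CHF 106,000 → base CHF 732,000
  CHF 732,000 × 11% = CHF 80,520

CHF 80,520 > CHF 7,010, so the tentative minimum tax is the binding amount.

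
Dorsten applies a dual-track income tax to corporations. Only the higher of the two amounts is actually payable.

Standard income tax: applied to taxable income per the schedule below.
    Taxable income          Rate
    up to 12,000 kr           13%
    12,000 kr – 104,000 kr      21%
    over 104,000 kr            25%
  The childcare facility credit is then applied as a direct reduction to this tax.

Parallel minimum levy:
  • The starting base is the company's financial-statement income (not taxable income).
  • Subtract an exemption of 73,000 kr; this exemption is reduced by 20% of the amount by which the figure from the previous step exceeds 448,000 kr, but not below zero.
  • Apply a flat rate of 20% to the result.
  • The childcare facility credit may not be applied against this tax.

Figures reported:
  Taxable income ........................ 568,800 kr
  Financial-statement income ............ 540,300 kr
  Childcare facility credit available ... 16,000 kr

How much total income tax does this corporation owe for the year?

Parallel minimum levy:
  Base (financial-statement income): 540,300 kr
  Exemption: 73,000 kr − 20% × (540,300 kr − 448,000 kr) = 73,000 kr − 18,460 kr = 54,540 kr
  Base: 540,300 kr − 54,540 kr = 485,760 kr
  485,760 kr × 20% = 97,152 kr

Standard income tax:
  12,000 kr × 13% = 1,560 kr
  92,000 kr × 21% = 19,320 kr
  464,800 kr × 25% = 116,200 kr
  → 137,080 kr
  Less childcare facility credit 16,000 kr → 121,080 kr

121,080 kr > 97,152 kr, so the standard income tax governs.

121,080 kr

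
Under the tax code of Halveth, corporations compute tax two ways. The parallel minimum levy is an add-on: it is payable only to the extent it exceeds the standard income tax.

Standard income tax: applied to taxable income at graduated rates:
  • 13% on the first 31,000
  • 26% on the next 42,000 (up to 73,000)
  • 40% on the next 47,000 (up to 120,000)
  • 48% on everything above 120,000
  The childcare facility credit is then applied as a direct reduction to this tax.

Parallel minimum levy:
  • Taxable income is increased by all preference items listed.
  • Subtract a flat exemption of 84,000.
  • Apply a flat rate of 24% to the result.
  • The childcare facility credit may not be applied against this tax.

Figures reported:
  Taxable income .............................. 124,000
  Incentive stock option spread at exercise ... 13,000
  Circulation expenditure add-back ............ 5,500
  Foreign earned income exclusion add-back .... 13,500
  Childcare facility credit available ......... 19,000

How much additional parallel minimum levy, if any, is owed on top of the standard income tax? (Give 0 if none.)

Standard income tax:
  31,000 × 13% = 4,030
  42,000 × 26% = 10,920
  47,000 × 40% = 18,800
  4,000 × 48% = 1,920
  → 35,670
  Less childcare facility credit 19,000 → 16,670

Parallel minimum levy:
  Adjusted income: 124,000 + 13,000 + 5,500 + 13,500 = 156,000
  Less exemption 84,000 → base 72,000
  72,000 × 24% = 17,280

Excess of parallel minimum levy over standard income tax: 17,280 − 16,670 = 610.

610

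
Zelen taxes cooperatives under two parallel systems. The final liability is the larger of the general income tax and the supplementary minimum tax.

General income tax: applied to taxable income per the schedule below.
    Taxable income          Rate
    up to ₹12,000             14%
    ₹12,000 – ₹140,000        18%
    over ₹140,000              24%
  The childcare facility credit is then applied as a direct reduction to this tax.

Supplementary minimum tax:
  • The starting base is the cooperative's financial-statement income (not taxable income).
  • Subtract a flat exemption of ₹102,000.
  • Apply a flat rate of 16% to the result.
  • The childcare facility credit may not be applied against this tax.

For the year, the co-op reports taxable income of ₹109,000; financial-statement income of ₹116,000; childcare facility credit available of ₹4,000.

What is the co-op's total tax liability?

₹15,140

Supplementary minimum tax:
  Base (financial-statement income): ₹116,000
  Less exemption ₹102,000 → base ₹14,000
  ₹14,000 × 16% = ₹2,240

General income tax:
  ₹12,000 × 14% = ₹1,680
  ₹97,000 × 18% = ₹17,460
  → ₹19,140
  Less childcare facility credit ₹4,000 → ₹15,140

₹15,140 > ₹2,240, so the general income tax governs.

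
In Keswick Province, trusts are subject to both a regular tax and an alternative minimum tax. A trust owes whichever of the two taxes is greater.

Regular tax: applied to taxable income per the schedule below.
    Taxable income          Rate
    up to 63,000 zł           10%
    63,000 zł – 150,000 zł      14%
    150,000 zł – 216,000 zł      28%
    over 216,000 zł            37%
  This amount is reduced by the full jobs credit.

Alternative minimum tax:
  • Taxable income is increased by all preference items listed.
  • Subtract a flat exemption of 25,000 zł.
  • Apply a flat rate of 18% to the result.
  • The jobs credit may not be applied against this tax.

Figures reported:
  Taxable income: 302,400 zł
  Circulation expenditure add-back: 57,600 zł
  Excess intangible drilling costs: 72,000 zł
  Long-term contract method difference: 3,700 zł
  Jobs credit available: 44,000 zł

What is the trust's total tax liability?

Regular tax:
  63,000 zł × 10% = 6,300 zł
  87,000 zł × 14% = 12,180 zł
  66,000 zł × 28% = 18,480 zł
  86,400 zł × 37% = 31,968 zł
  → 68,928 zł
  Less jobs credit 44,000 zł → 24,928 zł

Alternative minimum tax:
  Adjusted income: 302,400 zł + 57,600 zł + 72,000 zł + 3,700 zł = 435,700 zł
  Less exemption 25,000 zł → base 410,700 zł
  410,700 zł × 18% = 73,926 zł

73,926 zł > 24,928 zł, so the alternative minimum tax is the binding amount.

73,926 zł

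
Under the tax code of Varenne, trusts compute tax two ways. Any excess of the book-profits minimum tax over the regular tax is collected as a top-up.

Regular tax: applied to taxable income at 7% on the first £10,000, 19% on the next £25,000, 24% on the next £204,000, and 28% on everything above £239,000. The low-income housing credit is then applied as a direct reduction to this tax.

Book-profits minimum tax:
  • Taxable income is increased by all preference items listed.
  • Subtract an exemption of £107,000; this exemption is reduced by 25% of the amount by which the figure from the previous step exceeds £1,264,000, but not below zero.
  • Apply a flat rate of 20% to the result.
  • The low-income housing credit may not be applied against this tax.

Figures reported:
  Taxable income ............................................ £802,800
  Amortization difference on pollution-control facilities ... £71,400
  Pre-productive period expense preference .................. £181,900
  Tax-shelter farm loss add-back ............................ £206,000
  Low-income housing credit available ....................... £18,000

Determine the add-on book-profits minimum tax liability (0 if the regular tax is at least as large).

£36,746

Regular tax:
  £10,000 × 7% = £700
  £25,000 × 19% = £4,750
  £204,000 × 24% = £48,960
  £563,800 × 28% = £157,864
  → £212,274
  Less low-income housing credit £18,000 → £194,274

Book-profits minimum tax:
  Adjusted income: £802,800 + £71,400 + £181,900 + £206,000 = £1,262,100
  Exemption: £1,262,100 ≤ £1,264,000, so full £107,000 applies
  Base: £1,262,100 − £107,000 = £1,155,100
  £1,155,100 × 20% = £231,020

Excess of book-profits minimum tax over regular tax: £231,020 − £194,274 = £36,746.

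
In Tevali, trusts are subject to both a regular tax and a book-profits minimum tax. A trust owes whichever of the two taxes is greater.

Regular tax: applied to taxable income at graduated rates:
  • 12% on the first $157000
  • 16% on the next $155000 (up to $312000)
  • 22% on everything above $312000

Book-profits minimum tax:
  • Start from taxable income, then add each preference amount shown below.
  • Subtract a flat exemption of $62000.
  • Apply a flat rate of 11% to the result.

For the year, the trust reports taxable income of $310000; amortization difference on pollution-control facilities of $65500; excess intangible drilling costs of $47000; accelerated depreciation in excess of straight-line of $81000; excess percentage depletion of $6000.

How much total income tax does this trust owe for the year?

Regular tax:
  $157000 × 12% = $18840
  $153000 × 16% = $24480
  → $43320

Book-profits minimum tax:
  Adjusted income: $310000 + $65500 + $47000 + $81000 + $6000 = $509500
  Less exemption $62000 → base $447500
  $447500 × 11% = $49225

$49225 > $43320, so the book-profits minimum tax is the binding amount.

$49225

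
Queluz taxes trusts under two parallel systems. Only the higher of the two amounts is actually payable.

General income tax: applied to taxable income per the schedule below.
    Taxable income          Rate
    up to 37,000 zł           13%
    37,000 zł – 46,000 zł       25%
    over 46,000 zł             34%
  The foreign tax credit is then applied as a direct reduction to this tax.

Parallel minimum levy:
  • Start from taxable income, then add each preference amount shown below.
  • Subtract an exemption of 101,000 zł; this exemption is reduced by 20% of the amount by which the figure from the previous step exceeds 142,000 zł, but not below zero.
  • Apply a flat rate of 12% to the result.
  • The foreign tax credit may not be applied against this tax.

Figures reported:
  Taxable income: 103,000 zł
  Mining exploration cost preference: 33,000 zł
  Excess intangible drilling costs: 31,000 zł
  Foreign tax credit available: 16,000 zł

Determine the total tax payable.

General income tax:
  37,000 zł × 13% = 4,810 zł
  9,000 zł × 25% = 2,250 zł
  57,000 zł × 34% = 19,380 zł
  → 26,440 zł
  Less foreign tax credit 16,000 zł → 10,440 zł

Parallel minimum levy:
  Adjusted income: 103,000 zł + 33,000 zł + 31,000 zł = 167,000 zł
  Exemption: 101,000 zł − 20% × (167,000 zł − 142,000 zł) = 101,000 zł − 5,000 zł = 96,000 zł
  Base: 167,000 zł − 96,000 zł = 71,000 zł
  71,000 zł × 12% = 8,520 zł

10,440 zł > 8,520 zł, so the general income tax governs.

10,440 zł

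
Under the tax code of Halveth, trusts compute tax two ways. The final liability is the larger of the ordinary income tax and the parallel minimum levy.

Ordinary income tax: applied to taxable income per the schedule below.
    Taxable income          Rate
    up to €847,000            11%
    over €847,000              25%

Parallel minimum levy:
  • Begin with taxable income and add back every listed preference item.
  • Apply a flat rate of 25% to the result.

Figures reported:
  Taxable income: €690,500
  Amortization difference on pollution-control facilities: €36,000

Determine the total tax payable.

Ordinary income tax:
  €690,500 × 11% = €75,955

Parallel minimum levy:
  Adjusted income: €690,500 + €36,000 = €726,500
  €726,500 × 25% = €181,625

€181,625 > €75,955, so the parallel minimum levy is the binding amount.

€181,625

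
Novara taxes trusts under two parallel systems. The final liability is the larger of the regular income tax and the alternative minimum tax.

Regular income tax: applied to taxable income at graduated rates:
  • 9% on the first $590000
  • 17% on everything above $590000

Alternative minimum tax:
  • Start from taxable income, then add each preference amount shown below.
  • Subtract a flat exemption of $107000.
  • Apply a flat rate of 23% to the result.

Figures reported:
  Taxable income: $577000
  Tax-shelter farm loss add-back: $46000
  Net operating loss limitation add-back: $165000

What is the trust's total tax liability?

Regular income tax:
  $577000 × 9% = $51930

Alternative minimum tax:
  Adjusted income: $577000 + $46000 + $165000 = $788000
  Less exemption $107000 → base $681000
  $681000 × 23% = $156630

$156630 > $51930, so the alternative minimum tax is the binding amount.

$156630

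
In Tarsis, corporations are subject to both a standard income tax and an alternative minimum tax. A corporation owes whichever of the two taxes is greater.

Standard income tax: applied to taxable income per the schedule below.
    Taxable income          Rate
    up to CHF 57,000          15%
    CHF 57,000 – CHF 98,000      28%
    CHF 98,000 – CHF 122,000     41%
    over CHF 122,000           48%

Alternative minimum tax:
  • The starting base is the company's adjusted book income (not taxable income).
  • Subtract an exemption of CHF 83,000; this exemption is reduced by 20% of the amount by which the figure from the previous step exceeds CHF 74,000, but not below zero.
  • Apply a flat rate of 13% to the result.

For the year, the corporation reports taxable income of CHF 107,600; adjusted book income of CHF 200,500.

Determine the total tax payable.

Standard income tax:
  CHF 57,000 × 15% = CHF 8,550
  CHF 41,000 × 28% = CHF 11,480
  CHF 9,600 × 41% = CHF 3,936
  → CHF 23,966

Alternative minimum tax:
  Base (adjusted book income): CHF 200,500
  Exemption: CHF 83,000 − 20% × (CHF 200,500 − CHF 74,000) = CHF 83,000 − CHF 25,300 = CHF 57,700
  Base: CHF 200,500 − CHF 57,700 = CHF 142,800
  CHF 142,800 × 13% = CHF 18,564

CHF 23,966 > CHF 18,564, so the standard income tax governs.

CHF 23,966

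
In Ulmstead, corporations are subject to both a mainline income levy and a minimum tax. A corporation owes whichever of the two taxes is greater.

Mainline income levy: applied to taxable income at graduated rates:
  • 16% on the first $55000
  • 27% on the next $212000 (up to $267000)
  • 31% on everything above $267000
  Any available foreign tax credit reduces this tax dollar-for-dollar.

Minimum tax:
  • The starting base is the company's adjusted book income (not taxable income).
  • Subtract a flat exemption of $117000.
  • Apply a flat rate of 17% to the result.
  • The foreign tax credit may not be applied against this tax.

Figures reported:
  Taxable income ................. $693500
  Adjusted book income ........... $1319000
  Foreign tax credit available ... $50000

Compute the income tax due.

$204340

Mainline income levy:
  $55000 × 16% = $8800
  $212000 × 27% = $57240
  $426500 × 31% = $132215
  → $198255
  Less foreign tax credit $50000 → $148255

Minimum tax:
  Base (adjusted book income): $1319000
  Less exemption $117000 → base $1202000
  $1202000 × 17% = $204340

$204340 > $148255, so the minimum tax is the binding amount.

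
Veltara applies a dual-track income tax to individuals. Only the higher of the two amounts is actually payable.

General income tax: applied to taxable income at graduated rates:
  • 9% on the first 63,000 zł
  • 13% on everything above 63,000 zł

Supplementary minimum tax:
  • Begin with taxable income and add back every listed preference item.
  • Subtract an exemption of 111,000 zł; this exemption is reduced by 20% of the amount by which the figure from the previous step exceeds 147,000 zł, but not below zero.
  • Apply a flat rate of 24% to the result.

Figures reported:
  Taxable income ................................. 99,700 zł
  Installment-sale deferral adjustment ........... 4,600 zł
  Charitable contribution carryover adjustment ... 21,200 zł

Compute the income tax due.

Supplementary minimum tax:
  Adjusted income: 99,700 zł + 4,600 zł + 21,200 zł = 125,500 zł
  Exemption: 125,500 zł ≤ 147,000 zł, so full 111,000 zł applies
  Base: 125,500 zł − 111,000 zł = 14,500 zł
  14,500 zł × 24% = 3,480 zł

General income tax:
  63,000 zł × 9% = 5,670 zł
  36,700 zł × 13% = 4,771 zł
  → 10,441 zł

10,441 zł > 3,480 zł, so the general income tax governs.

10,441 zł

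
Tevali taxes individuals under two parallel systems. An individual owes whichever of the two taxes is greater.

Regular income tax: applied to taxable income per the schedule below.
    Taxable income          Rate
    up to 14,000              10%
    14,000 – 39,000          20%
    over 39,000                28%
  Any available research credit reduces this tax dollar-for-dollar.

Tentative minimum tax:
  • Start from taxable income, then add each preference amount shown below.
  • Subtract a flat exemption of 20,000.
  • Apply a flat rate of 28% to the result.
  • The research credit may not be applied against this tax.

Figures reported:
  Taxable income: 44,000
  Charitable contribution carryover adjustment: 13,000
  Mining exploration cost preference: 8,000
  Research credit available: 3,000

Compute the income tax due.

Tentative minimum tax:
  Adjusted income: 44,000 + 13,000 + 8,000 = 65,000
  Less exemption 20,000 → base 45,000
  45,000 × 28% = 12,600

Regular income tax:
  14,000 × 10% = 1,400
  25,000 × 20% = 5,000
  5,000 × 28% = 1,400
  → 7,800
  Less research credit 3,000 → 4,800

12,600 > 4,800, so the tentative minimum tax is the binding amount.

12,600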